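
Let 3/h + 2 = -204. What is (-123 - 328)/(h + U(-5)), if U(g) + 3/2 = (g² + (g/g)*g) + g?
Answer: -46453/1389 ≈ -33.443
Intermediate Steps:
h = -3/206 (h = 3/(-2 - 204) = 3/(-206) = 3*(-1/206) = -3/206 ≈ -0.014563)
U(g) = -3/2 + g² + 2*g (U(g) = -3/2 + ((g² + (g/g)*g) + g) = -3/2 + ((g² + 1*g) + g) = -3/2 + ((g² + g) + g) = -3/2 + ((g + g²) + g) = -3/2 + (g² + 2*g) = -3/2 + g² + 2*g)
(-123 - 328)/(h + U(-5)) = (-123 - 328)/(-3/206 + (-3/2 + (-5)² + 2*(-5))) = -451/(-3/206 + (-3/2 + 25 - 10)) = -451/(-3/206 + 27/2) = -451/1389/103 = -451*103/1389 = -46453/1389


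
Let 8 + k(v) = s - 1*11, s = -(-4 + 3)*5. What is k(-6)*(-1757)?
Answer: 24598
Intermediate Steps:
s = 5 (s = -(-1)*5 = -1*(-5) = 5)
k(v) = -14 (k(v) = -8 + (5 - 1*11) = -8 + (5 - 11) = -8 - 6 = -14)
k(-6)*(-1757) = -14*(-1757) = 24598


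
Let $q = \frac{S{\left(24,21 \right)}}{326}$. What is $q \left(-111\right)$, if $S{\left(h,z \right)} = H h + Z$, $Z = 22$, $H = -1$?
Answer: $\frac{111}{163} \approx 0.68098$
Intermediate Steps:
$S{\left(h,z \right)} = 22 - h$ ($S{\left(h,z \right)} = - h + 22 = 22 - h$)
$q = - \frac{1}{163}$ ($q = \frac{22 - 24}{326} = \left(22 - 24\right) \frac{1}{326} = \left(-2\right) \frac{1}{326} = - \frac{1}{163} \approx -0.006135$)
$q \left(-111\right) = \left(- \frac{1}{163}\right) \left(-111\right) = \frac{111}{163}$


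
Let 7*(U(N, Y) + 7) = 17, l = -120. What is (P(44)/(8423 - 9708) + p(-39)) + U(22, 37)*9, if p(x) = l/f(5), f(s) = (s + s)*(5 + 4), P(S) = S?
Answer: -1147144/26985 ≈ -42.510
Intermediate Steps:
U(N, Y) = -32/7 (U(N, Y) = -7 + (1/7)*17 = -7 + 17/7 = -32/7)
f(s) = 18*s (f(s) = (2*s)*9 = 18*s)
p(x) = -4/3 (p(x) = -120/(18*5) = -120/90 = -120*1/90 = -4/3)
(P(44)/(8423 - 9708) + p(-39)) + U(22, 37)*9 = (44/(8423 - 9708) - 4/3) - 32/7*9 = (44/(-1285) - 4/3) - 288/7 = (44*(-1/1285) - 4/3) - 288/7 = (-44/1285 - 4/3) - 288/7 = -5272/3855 - 288/7 = -1147144/26985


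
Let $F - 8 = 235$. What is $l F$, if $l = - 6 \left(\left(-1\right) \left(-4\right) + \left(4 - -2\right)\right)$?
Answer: $-14580$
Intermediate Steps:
$F = 243$ ($F = 8 + 235 = 243$)
$l = -60$ ($l = - 6 \left(4 + \left(4 + 2\right)\right) = - 6 \left(4 + 6\right) = \left(-6\right) 10 = -60$)
$l F = \left(-60\right) 243 = -14580$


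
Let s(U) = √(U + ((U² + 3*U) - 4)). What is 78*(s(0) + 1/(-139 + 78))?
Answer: -78/61 + 156*I ≈ -1.2787 + 156.0*I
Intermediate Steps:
s(U) = √(-4 + U² + 4*U) (s(U) = √(U + (-4 + U² + 3*U)) = √(-4 + U² + 4*U))
78*(s(0) + 1/(-139 + 78)) = 78*(√(-4 + 0² + 4*0) + 1/(-139 + 78)) = 78*(√(-4 + 0 + 0) + 1/(-61)) = 78*(√(-4) - 1/61) = 78*(2*I - 1/61) = 78*(-1/61 + 2*I) = -78/61 + 156*I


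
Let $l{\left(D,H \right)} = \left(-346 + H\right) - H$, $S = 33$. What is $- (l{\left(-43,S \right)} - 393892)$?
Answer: $394238$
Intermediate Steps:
$l{\left(D,H \right)} = -346$
$- (l{\left(-43,S \right)} - 393892) = - (-346 - 393892) = \left(-1\right) \left(-394238\right) = 394238$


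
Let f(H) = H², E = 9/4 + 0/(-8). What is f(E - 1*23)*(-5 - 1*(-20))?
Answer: 103335/16 ≈ 6458.4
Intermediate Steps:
E = 9/4 (E = 9*(¼) + 0*(-⅛) = 9/4 + 0 = 9/4 ≈ 2.2500)
f(E - 1*23)*(-5 - 1*(-20)) = (9/4 - 1*23)²*(-5 - 1*(-20)) = (9/4 - 23)²*(-5 + 20) = (-83/4)²*15 = (6889/16)*15 = 103335/16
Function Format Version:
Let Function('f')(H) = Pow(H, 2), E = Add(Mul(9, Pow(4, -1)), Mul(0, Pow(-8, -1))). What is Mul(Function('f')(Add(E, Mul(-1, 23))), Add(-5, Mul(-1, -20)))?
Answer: Rational(103335, 16) ≈ 6458.4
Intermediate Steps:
E = Rational(9, 4) (E = Add(Mul(9, Rational(1, 4)), Mul(0, Rational(-1, 8))) = Add(Rational(9, 4), 0) = Rational(9, 4) ≈ 2.2500)
Mul(Function('f')(Add(E, Mul(-1, 23))), Add(-5, Mul(-1, -20))) = Mul(Pow(Add(Rational(9, 4), Mul(-1, 23)), 2), Add(-5, Mul(-1, -20))) = Mul(Pow(Add(Rational(9, 4), -23), 2), Add(-5, 20)) = Mul(Pow(Rational(-83, 4), 2), 15) = Mul(Rational(6889, 16), 15) = Rational(103335, 16)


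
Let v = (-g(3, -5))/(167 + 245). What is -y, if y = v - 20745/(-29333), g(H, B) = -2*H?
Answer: -4361469/6042598 ≈ -0.72179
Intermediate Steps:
v = 3/206 (v = (-(-2)*3)/(167 + 245) = -1*(-6)/412 = 6*(1/412) = 3/206 ≈ 0.014563)
y = 4361469/6042598 (y = 3/206 - 20745/(-29333) = 3/206 - 20745*(-1/29333) = 3/206 + 20745/29333 = 4361469/6042598 ≈ 0.72179)
-y = -1*4361469/6042598 = -4361469/6042598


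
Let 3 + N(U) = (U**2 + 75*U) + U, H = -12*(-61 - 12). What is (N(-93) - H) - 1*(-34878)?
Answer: 35580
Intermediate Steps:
H = 876 (H = -12*(-73) = 876)
N(U) = -3 + U**2 + 76*U (N(U) = -3 + ((U**2 + 75*U) + U) = -3 + (U**2 + 76*U) = -3 + U**2 + 76*U)
(N(-93) - H) - 1*(-34878) = ((-3 + (-93)**2 + 76*(-93)) - 1*876) - 1*(-34878) = ((-3 + 8649 - 7068) - 876) + 34878 = (1578 - 876) + 34878 = 702 + 34878 = 35580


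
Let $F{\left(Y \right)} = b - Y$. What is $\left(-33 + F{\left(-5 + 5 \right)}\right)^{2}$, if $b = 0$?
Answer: $1089$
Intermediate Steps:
$F{\left(Y \right)} = - Y$ ($F{\left(Y \right)} = 0 - Y = - Y$)
$\left(-33 + F{\left(-5 + 5 \right)}\right)^{2} = \left(-33 - \left(-5 + 5\right)\right)^{2} = \left(-33 - 0\right)^{2} = \left(-33 + 0\right)^{2} = \left(-33\right)^{2} = 1089$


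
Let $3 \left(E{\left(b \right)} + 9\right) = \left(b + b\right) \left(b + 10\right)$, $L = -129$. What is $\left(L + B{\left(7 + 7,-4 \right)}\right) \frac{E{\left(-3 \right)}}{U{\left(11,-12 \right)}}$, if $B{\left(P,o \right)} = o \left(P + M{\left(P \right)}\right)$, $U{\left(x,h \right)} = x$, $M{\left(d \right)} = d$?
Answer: $\frac{5543}{11} \approx 503.91$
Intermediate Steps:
$B{\left(P,o \right)} = 2 P o$ ($B{\left(P,o \right)} = o \left(P + P\right) = o 2 P = 2 P o$)
$E{\left(b \right)} = -9 + \frac{2 b \left(10 + b\right)}{3}$ ($E{\left(b \right)} = -9 + \frac{\left(b + b\right) \left(b + 10\right)}{3} = -9 + \frac{2 b \left(10 + b\right)}{3}$)
$\left(L + B{\left(7 + 7,-4 \right)}\right) \frac{E{\left(-3 \right)}}{U{\left(11,-12 \right)}} = \left(-129 + 2 \left(7 + 7\right) \left(-4\right)\right) \frac{-9 + \frac{2 \left(-3\right)^{2}}{3} + \frac{20}{3} \left(-3\right)}{11} = \left(-129 + 2 \cdot 14 \left(-4\right)\right) \left(-9 + \frac{2}{3} \cdot 9 - 20\right) \frac{1}{11} = \left(-129 - 112\right) \left(-9 + 6 - 20\right) \frac{1}{11} = - 241 \left(\left(-23\right) \frac{1}{11}\right) = \left(-241\right) \left(- \frac{23}{11}\right) = \frac{5543}{11}$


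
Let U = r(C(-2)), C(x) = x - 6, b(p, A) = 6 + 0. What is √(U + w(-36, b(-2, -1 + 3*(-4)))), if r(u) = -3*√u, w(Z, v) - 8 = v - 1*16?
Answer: √(-2 - 6*I*√2) ≈ 1.8327 - 2.3149*I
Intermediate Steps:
b(p, A) = 6
w(Z, v) = -8 + v (w(Z, v) = 8 + (v - 1*16) = 8 + (v - 16) = 8 + (-16 + v) = -8 + v)
C(x) = -6 + x
U = -6*I*√2 (U = -3*√(-6 - 2) = -6*I*√2 ≈ -8.4853*I)
√(U + w(-36, b(-2, -1 + 3*(-4)))) = √(-6*I*√2 + (-8 + 6)) = √(-6*I*√2 - 2) = √(-2 - 6*I*√2)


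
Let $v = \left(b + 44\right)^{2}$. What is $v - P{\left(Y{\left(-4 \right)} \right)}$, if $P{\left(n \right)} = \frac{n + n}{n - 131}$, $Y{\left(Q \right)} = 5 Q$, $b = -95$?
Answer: $\frac{392711}{151} \approx 2600.7$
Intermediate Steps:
$v = 2601$ ($v = \left(-95 + 44\right)^{2} = \left(-51\right)^{2} = 2601$)
$P{\left(n \right)} = \frac{2 n}{-131 + n}$
$v - P{\left(Y{\left(-4 \right)} \right)} = 2601 - \frac{2 \cdot 5 \left(-4\right)}{-131 + 5 \left(-4\right)} = 2601 - 2 \left(-20\right) \frac{1}{-131 - 20} = 2601 - 2 \left(-20\right) \frac{1}{-151} = 2601 - 2 \left(-20\right) \left(- \frac{1}{151}\right) = 2601 - \frac{40}{151} = \frac{392711}{151}$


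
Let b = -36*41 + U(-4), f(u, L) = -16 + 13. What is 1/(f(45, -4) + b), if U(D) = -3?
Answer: -1/1482 ≈ -0.00067476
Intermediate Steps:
f(u, L) = -3
b = -1479 (b = -36*41 - 3 = -1476 - 3 = -1479)
1/(f(45, -4) + b) = 1/(-3 - 1479) = 1/(-1482) = -1/1482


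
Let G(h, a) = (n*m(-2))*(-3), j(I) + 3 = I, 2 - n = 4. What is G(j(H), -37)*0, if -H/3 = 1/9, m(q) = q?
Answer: 0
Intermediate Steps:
n = -2 (n = 2 - 1*4 = 2 - 4 = -2)
H = -⅓ (H = -3/9 = -3*⅑ = -⅓ ≈ -0.33333)
j(I) = -3 + I
G(h, a) = -12 (G(h, a) = -2*(-2)*(-3) = 4*(-3) = -12)
G(j(H), -37)*0 = -12*0 = 0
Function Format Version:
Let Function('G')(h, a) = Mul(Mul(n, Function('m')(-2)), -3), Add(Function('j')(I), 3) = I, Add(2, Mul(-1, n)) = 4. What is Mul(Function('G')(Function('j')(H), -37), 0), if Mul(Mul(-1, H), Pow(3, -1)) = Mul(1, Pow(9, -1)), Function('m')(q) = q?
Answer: 0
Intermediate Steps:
n = -2 (n = Add(2, Mul(-1, 4)) = Add(2, -4) = -2)
H = Rational(-1, 3) (H = Mul(-3, Mul(1, Pow(9, -1))) = Mul(-3, Mul(1, Rational(1, 9))) = Mul(-3, Rational(1, 9)) = Rational(-1, 3) ≈ -0.33333)
Function('j')(I) = Add(-3, I)
Function('G')(h, a) = -12 (Function('G')(h, a) = Mul(Mul(-2, -2), -3) = Mul(4, -3) = -12)
Mul(Function('G')(Function('j')(H), -37), 0) = Mul(-12, 0) = 0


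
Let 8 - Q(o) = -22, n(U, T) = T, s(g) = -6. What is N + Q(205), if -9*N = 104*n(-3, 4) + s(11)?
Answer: -140/9 ≈ -15.556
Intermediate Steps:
Q(o) = 30 (Q(o) = 8 - 1*(-22) = 8 + 22 = 30)
N = -410/9 (N = -(104*4 - 6)/9 = -(416 - 6)/9 = -⅑*410 = -410/9 ≈ -45.556)
N + Q(205) = -410/9 + 30 = -140/9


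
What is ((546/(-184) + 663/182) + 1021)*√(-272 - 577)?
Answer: 657959*I*√849/644 ≈ 29769.0*I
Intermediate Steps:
((546/(-184) + 663/182) + 1021)*√(-272 - 577) = ((546*(-1/184) + 663*(1/182)) + 1021)*√(-849) = ((-273/92 + 51/14) + 1021)*(I*√849) = (435/644 + 1021)*(I*√849) = 657959*(I*√849)/644 = 657959*I*√849/644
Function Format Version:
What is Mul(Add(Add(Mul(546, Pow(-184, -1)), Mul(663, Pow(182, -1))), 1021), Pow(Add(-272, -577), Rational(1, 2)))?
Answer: Mul(Rational(657959, 644), I, Pow(849, Rational(1, 2))) ≈ Mul(29769., I)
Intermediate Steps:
Mul(Add(Add(Mul(546, Pow(-184, -1)), Mul(663, Pow(182, -1))), 1021), Pow(Add(-272, -577), Rational(1, 2))) = Mul(Add(Add(Mul(546, Rational(-1, 184)), Mul(663, Rational(1, 182))), 1021), Pow(-849, Rational(1, 2))) = Mul(Add(Add(Rational(-273, 92), Rational(51, 14)), 1021), Mul(I, Pow(849, Rational(1, 2)))) = Mul(Add(Rational(435, 644), 1021), Mul(I, Pow(849, Rational(1, 2)))) = Mul(Rational(657959, 644), Mul(I, Pow(849, Rational(1, 2)))) = Mul(Rational(657959, 644), I, Pow(849, Rational(1, 2)))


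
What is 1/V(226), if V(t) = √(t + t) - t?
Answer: -1/224 - √113/25312 ≈ -0.0048843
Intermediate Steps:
V(t) = -t + √2*√t (V(t) = √(2*t) - t = √2*√t - t = -t + √2*√t)
1/V(226) = 1/(-1*226 + √2*√226) = 1/(-226 + 2*√113)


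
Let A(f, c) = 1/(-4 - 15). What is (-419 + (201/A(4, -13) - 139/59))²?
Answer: 62590532761/3481 ≈ 1.7981e+7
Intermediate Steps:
A(f, c) = -1/19 (A(f, c) = 1/(-19) = -1/19)
(-419 + (201/A(4, -13) - 139/59))² = (-419 + (201/(-1/19) - 139/59))² = (-419 + (201*(-19) - 139*1/59))² = (-419 + (-3819 - 139/59))² = (-419 - 225460/59)² = (-250181/59)² = 62590532761/3481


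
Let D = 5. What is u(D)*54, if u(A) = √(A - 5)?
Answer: 0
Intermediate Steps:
u(A) = √(-5 + A)
u(D)*54 = √(-5 + 5)*54 = √0*54 = 0*54 = 0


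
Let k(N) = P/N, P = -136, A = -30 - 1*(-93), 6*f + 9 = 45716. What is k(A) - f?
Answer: -960119/126 ≈ -7620.0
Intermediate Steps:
f = 45707/6 (f = -3/2 + (1/6)*45716 = -3/2 + 22858/3 = 45707/6 ≈ 7617.8)
A = 63 (A = -30 + 93 = 63)
k(N) = -136/N
k(A) - f = -136/63 - 1*45707/6 = -136*1/63 - 45707/6 = -136/63 - 45707/6 = -960119/126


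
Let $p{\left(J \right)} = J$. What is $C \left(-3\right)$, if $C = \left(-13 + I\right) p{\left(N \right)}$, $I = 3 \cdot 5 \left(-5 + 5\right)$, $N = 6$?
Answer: $234$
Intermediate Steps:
$I = 0$ ($I = 15 \cdot 0 = 0$)
$C = -78$ ($C = \left(-13 + 0\right) 6 = \left(-13\right) 6 = -78$)
$C \left(-3\right) = \left(-78\right) \left(-3\right) = 234$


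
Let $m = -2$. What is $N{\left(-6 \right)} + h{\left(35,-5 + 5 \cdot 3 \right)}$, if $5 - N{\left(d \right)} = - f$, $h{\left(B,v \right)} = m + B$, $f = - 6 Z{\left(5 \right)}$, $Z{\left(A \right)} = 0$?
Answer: $38$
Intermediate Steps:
$f = 0$ ($f = \left(-6\right) 0 = 0$)
$h{\left(B,v \right)} = -2 + B$
$N{\left(d \right)} = 5$ ($N{\left(d \right)} = 5 - \left(-1\right) 0 = 5 - 0 = 5 + 0 = 5$)
$N{\left(-6 \right)} + h{\left(35,-5 + 5 \cdot 3 \right)} = 5 + \left(-2 + 35\right) = 5 + 33 = 38$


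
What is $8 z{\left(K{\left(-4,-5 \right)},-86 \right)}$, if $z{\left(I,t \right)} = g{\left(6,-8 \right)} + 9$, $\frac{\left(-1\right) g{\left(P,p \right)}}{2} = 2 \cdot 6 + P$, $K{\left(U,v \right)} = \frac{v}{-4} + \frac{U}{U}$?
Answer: $-216$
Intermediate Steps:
$K{\left(U,v \right)} = 1 - \frac{v}{4}$ ($K{\left(U,v \right)} = v \left(- \frac{1}{4}\right) + 1 = - \frac{v}{4} + 1 = 1 - \frac{v}{4}$)
$g{\left(P,p \right)} = -24 - 2 P$ ($g{\left(P,p \right)} = - 2 \left(2 \cdot 6 + P\right) = - 2 \left(12 + P\right) = -24 - 2 P$)
$z{\left(I,t \right)} = -27$ ($z{\left(I,t \right)} = \left(-24 - 12\right) + 9 = -36 + 9 = -27$)
$8 z{\left(K{\left(-4,-5 \right)},-86 \right)} = 8 \left(-27\right) = -216$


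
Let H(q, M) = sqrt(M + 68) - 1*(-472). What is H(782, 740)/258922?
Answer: 236/129461 + sqrt(202)/129461 ≈ 0.0019327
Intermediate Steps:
H(q, M) = 472 + sqrt(68 + M) (H(q, M) = sqrt(68 + M) + 472 = 472 + sqrt(68 + M))
H(782, 740)/258922 = (472 + sqrt(68 + 740))/258922 = (472 + sqrt(808))*(1/258922) = (472 + 2*sqrt(202))*(1/258922) = 236/129461 + sqrt(202)/129461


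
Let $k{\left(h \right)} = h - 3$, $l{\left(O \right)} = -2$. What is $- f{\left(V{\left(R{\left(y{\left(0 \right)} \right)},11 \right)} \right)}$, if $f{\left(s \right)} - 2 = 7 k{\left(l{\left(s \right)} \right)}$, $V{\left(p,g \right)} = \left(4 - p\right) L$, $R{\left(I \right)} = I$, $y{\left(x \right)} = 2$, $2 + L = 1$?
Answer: $33$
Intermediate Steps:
$L = -1$ ($L = -2 + 1 = -1$)
$k{\left(h \right)} = -3 + h$
$V{\left(p,g \right)} = -4 + p$ ($V{\left(p,g \right)} = \left(4 - p\right) \left(-1\right) = -4 + p$)
$f{\left(s \right)} = -33$ ($f{\left(s \right)} = 2 + 7 \left(-3 - 2\right) = 2 + 7 \left(-5\right) = 2 - 35 = -33$)
$- f{\left(V{\left(R{\left(y{\left(0 \right)} \right)},11 \right)} \right)} = \left(-1\right) \left(-33\right) = 33$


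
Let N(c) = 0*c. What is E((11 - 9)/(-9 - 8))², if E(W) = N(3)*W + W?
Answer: 4/289 ≈ 0.013841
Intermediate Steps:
N(c) = 0
E(W) = W (E(W) = 0*W + W = 0 + W = W)
E((11 - 9)/(-9 - 8))² = ((11 - 9)/(-9 - 8))² = (2/(-17))² = (2*(-1/17))² = (-2/17)² = 4/289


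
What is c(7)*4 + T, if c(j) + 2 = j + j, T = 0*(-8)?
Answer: 48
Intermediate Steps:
T = 0
c(j) = -2 + 2*j (c(j) = -2 + (j + j) = -2 + 2*j)
c(7)*4 + T = (-2 + 2*7)*4 + 0 = (-2 + 14)*4 + 0 = 12*4 + 0 = 48 + 0 = 48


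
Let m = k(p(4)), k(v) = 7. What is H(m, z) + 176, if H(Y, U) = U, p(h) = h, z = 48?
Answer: 224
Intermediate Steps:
m = 7
H(m, z) + 176 = 48 + 176 = 224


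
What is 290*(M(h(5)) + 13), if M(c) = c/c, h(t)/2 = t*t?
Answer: 4060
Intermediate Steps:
h(t) = 2*t² (h(t) = 2*(t*t) = 2*t²)
M(c) = 1
290*(M(h(5)) + 13) = 290*(1 + 13) = 290*14 = 4060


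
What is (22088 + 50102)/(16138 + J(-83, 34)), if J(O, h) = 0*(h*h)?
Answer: 36095/8069 ≈ 4.4733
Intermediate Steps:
J(O, h) = 0 (J(O, h) = 0*h**2 = 0)
(22088 + 50102)/(16138 + J(-83, 34)) = (22088 + 50102)/(16138 + 0) = 72190/16138 = 72190*(1/16138) = 36095/8069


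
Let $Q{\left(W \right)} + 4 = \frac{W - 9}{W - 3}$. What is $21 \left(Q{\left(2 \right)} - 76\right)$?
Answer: $-1533$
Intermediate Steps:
$Q{\left(W \right)} = -4 + \frac{-9 + W}{-3 + W}$ ($Q{\left(W \right)} = -4 + \frac{W - 9}{W - 3} = -4 + \frac{-9 + W}{-3 + W}$)
$21 \left(Q{\left(2 \right)} - 76\right) = 21 \left(\frac{3 \left(1 - 2\right)}{-3 + 2} - 76\right) = 21 \left(\frac{3 \left(1 - 2\right)}{-1} - 76\right) = 21 \left(3 \left(-1\right) \left(-1\right) - 76\right) = 21 \left(3 - 76\right) = 21 \left(-73\right) = -1533$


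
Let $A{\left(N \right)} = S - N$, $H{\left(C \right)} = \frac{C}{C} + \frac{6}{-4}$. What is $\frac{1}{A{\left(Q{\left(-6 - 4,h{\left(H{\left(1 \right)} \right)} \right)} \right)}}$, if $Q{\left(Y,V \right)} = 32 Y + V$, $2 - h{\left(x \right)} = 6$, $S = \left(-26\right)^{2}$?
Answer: $\frac{1}{1000} \approx 0.001$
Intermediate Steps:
$H{\left(C \right)} = - \frac{1}{2}$ ($H{\left(C \right)} = 1 + 6 \left(- \frac{1}{4}\right) = 1 - \frac{3}{2} = - \frac{1}{2}$)
$S = 676$
$h{\left(x \right)} = -4$ ($h{\left(x \right)} = 2 - 6 = -4$)
$Q{\left(Y,V \right)} = V + 32 Y$
$A{\left(N \right)} = 676 - N$
$\frac{1}{A{\left(Q{\left(-6 - 4,h{\left(H{\left(1 \right)} \right)} \right)} \right)}} = \frac{1}{676 - \left(-4 + 32 \left(-6 - 4\right)\right)} = \frac{1}{676 - \left(-4 + 32 \left(-10\right)\right)} = \frac{1}{676 - \left(-4 - 320\right)} = \frac{1}{676 - -324} = \frac{1}{676 + 324} = \frac{1}{1000}$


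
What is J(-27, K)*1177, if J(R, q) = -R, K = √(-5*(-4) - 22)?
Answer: 31779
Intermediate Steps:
K = I*√2 (K = √(20 - 22) = √(-2) = I*√2 ≈ 1.4142*I)
J(-27, K)*1177 = -1*(-27)*1177 = 27*1177 = 31779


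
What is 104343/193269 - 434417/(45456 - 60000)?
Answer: 28492301255/936968112 ≈ 30.409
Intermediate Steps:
104343/193269 - 434417/(45456 - 60000) = 104343*(1/193269) - 434417/(-14544) = 34781/64423 - 434417*(-1/14544) = 34781/64423 + 434417/14544 = 28492301255/936968112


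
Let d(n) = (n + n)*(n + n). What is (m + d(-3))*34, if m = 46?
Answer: 2788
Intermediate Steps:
d(n) = 4*n² (d(n) = (2*n)*(2*n) = 4*n²)
(m + d(-3))*34 = (46 + 4*(-3)²)*34 = (46 + 4*9)*34 = (46 + 36)*34 = 82*34 = 2788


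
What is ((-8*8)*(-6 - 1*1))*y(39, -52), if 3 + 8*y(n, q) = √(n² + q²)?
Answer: 3472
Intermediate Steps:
y(n, q) = -3/8 + √(n² + q²)/8
((-8*8)*(-6 - 1*1))*y(39, -52) = ((-8*8)*(-6 - 1*1))*(-3/8 + √(39² + (-52)²)/8) = (-64*(-6 - 1))*(-3/8 + √(1521 + 2704)/8) = (-64*(-7))*(-3/8 + √4225/8) = 448*(-3/8 + (⅛)*65) = 448*(-3/8 + 65/8) = 448*(31/4) = 3472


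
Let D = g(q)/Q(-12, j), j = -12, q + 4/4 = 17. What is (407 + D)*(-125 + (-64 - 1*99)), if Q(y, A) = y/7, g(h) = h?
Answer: -114528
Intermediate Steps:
q = 16 (q = -1 + 17 = 16)
Q(y, A) = y/7 (Q(y, A) = y*(⅐) = y/7)
D = -28/3 (D = 16/(((⅐)*(-12))) = 16/(-12/7) = 16*(-7/12) = -28/3 ≈ -9.3333)
(407 + D)*(-125 + (-64 - 1*99)) = (407 - 28/3)*(-125 + (-64 - 1*99)) = 1193*(-125 + (-64 - 99))/3 = 1193*(-125 - 163)/3 = (1193/3)*(-288) = -114528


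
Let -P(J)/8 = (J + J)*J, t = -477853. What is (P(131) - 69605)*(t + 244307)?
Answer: 80382095826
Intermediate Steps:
P(J) = -16*J**2 (P(J) = -8*(J + J)*J = -8*2*J*J = -16*J**2)
(P(131) - 69605)*(t + 244307) = (-16*131**2 - 69605)*(-477853 + 244307) = (-16*17161 - 69605)*(-233546) = (-274576 - 69605)*(-233546) = -344181*(-233546) = 80382095826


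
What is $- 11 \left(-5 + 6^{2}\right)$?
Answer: $-341$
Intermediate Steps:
$- 11 \left(-5 + 6^{2}\right) = - 11 \left(-5 + 36\right) = \left(-11\right) 31 = -341$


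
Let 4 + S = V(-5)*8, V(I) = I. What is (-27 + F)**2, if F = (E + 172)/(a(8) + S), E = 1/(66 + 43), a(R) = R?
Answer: 15549341809/15397776 ≈ 1009.8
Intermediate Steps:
E = 1/109 ≈ 0.0091743
S = -44 (S = -4 - 5*8 = -4 - 40 = -44)
F = -18749/3924 (F = (1/109 + 172)/(8 - 44) = (18749/109)/(-36) = (18749/109)*(-1/36) = -18749/3924 ≈ -4.7780)
(-27 + F)**2 = (-27 - 18749/3924)**2 = (-124697/3924)**2 = 15549341809/15397776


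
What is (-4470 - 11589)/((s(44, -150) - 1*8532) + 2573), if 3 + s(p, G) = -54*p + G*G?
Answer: -16059/14162 ≈ -1.1339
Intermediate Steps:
s(p, G) = -3 + G² - 54*p (s(p, G) = -3 + (-54*p + G*G) = -3 + (-54*p + G²) = -3 + (G² - 54*p) = -3 + G² - 54*p)
(-4470 - 11589)/((s(44, -150) - 1*8532) + 2573) = (-4470 - 11589)/(((-3 + (-150)² - 54*44) - 1*8532) + 2573) = -16059/(((-3 + 22500 - 2376) - 8532) + 2573) = -16059/((20121 - 8532) + 2573) = -16059/(11589 + 2573) = -16059/14162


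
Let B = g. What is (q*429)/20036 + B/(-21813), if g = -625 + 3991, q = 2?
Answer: -738267/6621898 ≈ -0.11149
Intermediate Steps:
g = 3366
B = 3366
(q*429)/20036 + B/(-21813) = (2*429)/20036 + 3366/(-21813) = 858*(1/20036) + 3366*(-1/21813) = 429/10018 - 102/661 = -738267/6621898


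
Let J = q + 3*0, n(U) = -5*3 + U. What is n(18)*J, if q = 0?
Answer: 0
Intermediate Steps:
n(U) = -15 + U
J = 0 (J = 0 + 3*0 = 0 + 0 = 0)
n(18)*J = (-15 + 18)*0 = 3*0 = 0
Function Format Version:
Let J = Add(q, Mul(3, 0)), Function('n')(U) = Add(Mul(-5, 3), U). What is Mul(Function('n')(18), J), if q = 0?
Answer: 0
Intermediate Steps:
Function('n')(U) = Add(-15, U)
J = 0 (J = Add(0, Mul(3, 0)) = Add(0, 0) = 0)
Mul(Function('n')(18), J) = Mul(Add(-15, 18), 0) = Mul(3, 0) = 0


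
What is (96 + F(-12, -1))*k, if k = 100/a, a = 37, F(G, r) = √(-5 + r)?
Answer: 9600/37 + 100*I*√6/37 ≈ 259.46 + 6.6202*I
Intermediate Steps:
k = 100/37 ≈ 2.7027
(96 + F(-12, -1))*k = (96 + √(-5 - 1))*(100/37) = (96 + √(-6))*(100/37) = (96 + I*√6)*(100/37) = 9600/37 + 100*I*√6/37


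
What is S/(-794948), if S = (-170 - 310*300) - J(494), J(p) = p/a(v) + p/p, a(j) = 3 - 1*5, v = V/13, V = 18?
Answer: 23231/198737 ≈ 0.11689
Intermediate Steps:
v = 18/13 ≈ 1.3846
a(j) = -2 (a(j) = 3 - 5 = -2)
J(p) = 1 - p/2 (J(p) = p/(-2) + p/p = p*(-1/2) + 1 = -p/2 + 1 = 1 - p/2)
S = -92924 (S = (-170 - 310*300) - (1 - 1/2*494) = (-170 - 93000) - (1 - 247) = -93170 - 1*(-246) = -93170 + 246 = -92924)
S/(-794948) = -92924/(-794948) = -92924*(-1/794948) = 23231/198737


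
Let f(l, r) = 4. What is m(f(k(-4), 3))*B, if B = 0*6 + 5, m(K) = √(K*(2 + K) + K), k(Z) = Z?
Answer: 10*√7 ≈ 26.458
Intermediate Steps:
m(K) = √(K + K*(2 + K))
B = 5 (B = 0 + 5 = 5)
m(f(k(-4), 3))*B = √(4*(3 + 4))*5 = √(4*7)*5 = √28*5 = (2*√7)*5 = 10*√7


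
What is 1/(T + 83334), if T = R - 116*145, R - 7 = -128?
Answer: 1/66393 ≈ 1.5062e-5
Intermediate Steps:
R = -121 (R = 7 - 128 = -121)
T = -16941 (T = -121 - 116*145 = -121 - 16820 = -16941)
1/(T + 83334) = 1/(-16941 + 83334) = 1/66393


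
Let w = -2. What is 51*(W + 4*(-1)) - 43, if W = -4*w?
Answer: 161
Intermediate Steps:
W = 8 (W = -4*(-2) = 8)
51*(W + 4*(-1)) - 43 = 51*(8 + 4*(-1)) - 43 = 51*(8 - 4) - 43 = 51*4 - 43 = 204 - 43 = 161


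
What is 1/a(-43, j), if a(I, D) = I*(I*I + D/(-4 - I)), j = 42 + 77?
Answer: -39/3105890 ≈ -1.2557e-5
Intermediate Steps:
j = 119
a(I, D) = I*(I² + D/(-4 - I))
1/a(-43, j) = 1/(-43*((-43)³ - 1*119 + 4*(-43)²)/(4 - 43)) = 1/(-43*(-79507 - 119 + 4*1849)/(-39)) = 1/(-43*(-1/39)*(-79507 - 119 + 7396)) = 1/(-43*(-1/39)*(-72230)) = 1/(-3105890/39) = -39/3105890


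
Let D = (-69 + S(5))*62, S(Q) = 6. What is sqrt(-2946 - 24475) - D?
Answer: 3906 + I*sqrt(27421) ≈ 3906.0 + 165.59*I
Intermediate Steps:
D = -3906 (D = (-69 + 6)*62 = -63*62 = -3906)
sqrt(-2946 - 24475) - D = sqrt(-2946 - 24475) - 1*(-3906) = sqrt(-27421) + 3906 = I*sqrt(27421) + 3906 = 3906 + I*sqrt(27421)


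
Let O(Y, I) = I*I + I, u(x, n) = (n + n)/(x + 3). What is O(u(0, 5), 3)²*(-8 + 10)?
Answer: 288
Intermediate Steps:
u(x, n) = 2*n/(3 + x) (u(x, n) = (2*n)/(3 + x) = 2*n/(3 + x))
O(Y, I) = I + I² (O(Y, I) = I² + I = I + I²)
O(u(0, 5), 3)²*(-8 + 10) = (3*(1 + 3))²*(-8 + 10) = (3*4)²*2 = 12²*2 = 144*2 = 288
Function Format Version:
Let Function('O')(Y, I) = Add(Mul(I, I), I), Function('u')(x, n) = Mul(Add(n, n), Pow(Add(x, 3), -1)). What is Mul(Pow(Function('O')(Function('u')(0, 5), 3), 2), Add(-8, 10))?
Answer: 288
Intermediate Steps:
Function('u')(x, n) = Mul(2, n, Pow(Add(3, x), -1)) (Function('u')(x, n) = Mul(Mul(2, n), Pow(Add(3, x), -1)) = Mul(2, n, Pow(Add(3, x), -1)))
Function('O')(Y, I) = Add(I, Pow(I, 2)) (Function('O')(Y, I) = Add(Pow(I, 2), I) = Add(I, Pow(I, 2)))
Mul(Pow(Function('O')(Function('u')(0, 5), 3), 2), Add(-8, 10)) = Mul(Pow(Mul(3, Add(1, 3)), 2), Add(-8, 10)) = Mul(Pow(Mul(3, 4), 2), 2) = Mul(Pow(12, 2), 2) = Mul(144, 2) = 288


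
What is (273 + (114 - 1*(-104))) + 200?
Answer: 691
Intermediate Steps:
(273 + (114 - 1*(-104))) + 200 = (273 + (114 + 104)) + 200 = (273 + 218) + 200 = 491 + 200 = 691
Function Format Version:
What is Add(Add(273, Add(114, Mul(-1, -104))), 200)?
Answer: 691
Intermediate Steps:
Add(Add(273, Add(114, Mul(-1, -104))), 200) = Add(Add(273, Add(114, 104)), 200) = Add(Add(273, 218), 200) = Add(491, 200) = 691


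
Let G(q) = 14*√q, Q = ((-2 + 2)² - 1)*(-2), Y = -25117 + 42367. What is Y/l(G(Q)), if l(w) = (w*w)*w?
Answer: 8625*√2/5488 ≈ 2.2226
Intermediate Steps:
Y = 17250
Q = 2 (Q = (0² - 1)*(-2) = (0 - 1)*(-2) = -1*(-2) = 2)
l(w) = w³ (l(w) = w²*w = w³)
Y/l(G(Q)) = 17250/((14*√2)³) = 17250/((5488*√2)) = 17250*(√2/10976) = 8625*√2/5488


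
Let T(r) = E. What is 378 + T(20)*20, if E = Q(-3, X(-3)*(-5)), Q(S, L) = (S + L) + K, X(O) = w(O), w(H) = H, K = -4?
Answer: 538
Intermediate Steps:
X(O) = O
Q(S, L) = -4 + L + S (Q(S, L) = (S + L) - 4 = (L + S) - 4 = -4 + L + S)
E = 8 (E = -4 - 3*(-5) - 3 = -4 + 15 - 3 = 8)
T(r) = 8
378 + T(20)*20 = 378 + 8*20 = 378 + 160 = 538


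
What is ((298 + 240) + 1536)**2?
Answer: 4301476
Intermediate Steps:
((298 + 240) + 1536)**2 = (538 + 1536)**2 = 2074**2 = 4301476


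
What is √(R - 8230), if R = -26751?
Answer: I*√34981 ≈ 187.03*I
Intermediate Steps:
√(R - 8230) = √(-26751 - 8230) = √(-34981) = I*√34981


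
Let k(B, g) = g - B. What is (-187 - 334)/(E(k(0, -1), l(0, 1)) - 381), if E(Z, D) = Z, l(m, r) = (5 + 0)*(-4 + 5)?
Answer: 521/382 ≈ 1.3639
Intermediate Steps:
l(m, r) = 5 (l(m, r) = 5*1 = 5)
(-187 - 334)/(E(k(0, -1), l(0, 1)) - 381) = (-187 - 334)/((-1 - 1*0) - 381) = -521/((-1 + 0) - 381) = -521/(-1 - 381) = -521/(-382) = -521*(-1/382) = 521/382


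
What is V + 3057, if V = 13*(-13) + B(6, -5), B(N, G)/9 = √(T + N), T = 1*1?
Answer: 2888 + 9*√7 ≈ 2911.8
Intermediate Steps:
T = 1
B(N, G) = 9*√(1 + N)
V = -169 + 9*√7 (V = 13*(-13) + 9*√(1 + 6) = -169 + 9*√7 ≈ -145.19)
V + 3057 = (-169 + 9*√7) + 3057 = 2888 + 9*√7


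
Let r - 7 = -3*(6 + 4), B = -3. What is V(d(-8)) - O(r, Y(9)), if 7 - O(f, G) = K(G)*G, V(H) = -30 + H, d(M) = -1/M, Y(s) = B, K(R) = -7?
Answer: -127/8 ≈ -15.875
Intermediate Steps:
Y(s) = -3
r = -23 (r = 7 - 3*(6 + 4) = 7 - 3*10 = 7 - 30 = -23)
O(f, G) = 7 + 7*G (O(f, G) = 7 - (-7)*G = 7 + 7*G)
V(d(-8)) - O(r, Y(9)) = (-30 - 1/(-8)) - (7 + 7*(-3)) = (-30 - 1*(-1/8)) - (7 - 21) = (-30 + 1/8) - 1*(-14) = -239/8 + 14 = -127/8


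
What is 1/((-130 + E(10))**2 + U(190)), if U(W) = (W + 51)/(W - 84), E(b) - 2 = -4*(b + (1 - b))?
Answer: 106/1847185 ≈ 5.7385e-5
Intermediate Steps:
E(b) = -2 (E(b) = 2 - 4*(b + (1 - b)) = 2 - 4*1 = 2 - 4 = -2)
U(W) = (51 + W)/(-84 + W)
1/((-130 + E(10))**2 + U(190)) = 1/((-130 - 2)**2 + (51 + 190)/(-84 + 190)) = 1/((-132)**2 + 241/106) = 1/(17424 + (1/106)*241) = 1/(17424 + 241/106) = 1/(1847185/106) = 106/1847185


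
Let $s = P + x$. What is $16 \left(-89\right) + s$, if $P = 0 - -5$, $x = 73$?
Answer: $-1346$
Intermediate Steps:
$P = 5$ ($P = 0 + 5 = 5$)
$s = 78$ ($s = 5 + 73 = 78$)
$16 \left(-89\right) + s = 16 \left(-89\right) + 78 = -1424 + 78 = -1346$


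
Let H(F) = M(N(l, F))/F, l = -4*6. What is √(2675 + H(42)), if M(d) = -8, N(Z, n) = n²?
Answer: √1179591/21 ≈ 51.719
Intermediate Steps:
l = -24
H(F) = -8/F
√(2675 + H(42)) = √(2675 - 8/42) = √(2675 - 8*1/42) = √(2675 - 4/21) = √(56171/21) = √1179591/21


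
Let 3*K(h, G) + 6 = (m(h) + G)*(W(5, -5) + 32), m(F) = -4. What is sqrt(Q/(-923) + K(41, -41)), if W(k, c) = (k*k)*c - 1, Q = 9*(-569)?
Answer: sqrt(1204242715)/923 ≈ 37.597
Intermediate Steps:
Q = -5121
W(k, c) = -1 + c*k**2 (W(k, c) = k**2*c - 1 = c*k**2 - 1 = -1 + c*k**2)
K(h, G) = 370/3 - 94*G/3 (K(h, G) = -2 + ((-4 + G)*((-1 - 5*5**2) + 32))/3 = -2 + ((-4 + G)*((-1 - 5*25) + 32))/3 = -2 + ((-4 + G)*((-1 - 125) + 32))/3 = -2 + ((-4 + G)*(-126 + 32))/3 = -2 + ((-4 + G)*(-94))/3 = -2 + (376 - 94*G)/3 = -2 + (376/3 - 94*G/3) = 370/3 - 94*G/3)
sqrt(Q/(-923) + K(41, -41)) = sqrt(-5121/(-923) + (370/3 - 94/3*(-41))) = sqrt(-5121*(-1/923) + (370/3 + 3854/3)) = sqrt(5121/923 + 1408) = sqrt(1304705/923) = sqrt(1204242715)/923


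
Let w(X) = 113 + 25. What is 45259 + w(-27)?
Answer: 45397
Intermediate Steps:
w(X) = 138
45259 + w(-27) = 45259 + 138 = 45397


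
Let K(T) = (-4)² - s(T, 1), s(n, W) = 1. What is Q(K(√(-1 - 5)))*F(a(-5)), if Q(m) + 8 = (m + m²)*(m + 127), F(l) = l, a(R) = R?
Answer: -170360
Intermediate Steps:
K(T) = 15 (K(T) = (-4)² - 1*1 = 16 - 1 = 15)
Q(m) = -8 + (127 + m)*(m + m²) (Q(m) = -8 + (m + m²)*(m + 127) = -8 + (m + m²)*(127 + m) = -8 + (127 + m)*(m + m²))
Q(K(√(-1 - 5)))*F(a(-5)) = (-8 + 15³ + 127*15 + 128*15²)*(-5) = (-8 + 3375 + 1905 + 128*225)*(-5) = (-8 + 3375 + 1905 + 28800)*(-5) = 34072*(-5) = -170360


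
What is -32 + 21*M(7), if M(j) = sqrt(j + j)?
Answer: -32 + 21*sqrt(14) ≈ 46.575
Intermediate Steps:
M(j) = sqrt(2)*sqrt(j) (M(j) = sqrt(2*j) = sqrt(2)*sqrt(j))
-32 + 21*M(7) = -32 + 21*(sqrt(2)*sqrt(7)) = -32 + 21*sqrt(14)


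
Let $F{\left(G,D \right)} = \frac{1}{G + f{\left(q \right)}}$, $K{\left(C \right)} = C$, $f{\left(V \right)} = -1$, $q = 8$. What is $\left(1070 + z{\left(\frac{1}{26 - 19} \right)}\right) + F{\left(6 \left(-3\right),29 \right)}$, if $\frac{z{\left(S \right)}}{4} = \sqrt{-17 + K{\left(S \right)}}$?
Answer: $\frac{20329}{19} + \frac{4 i \sqrt{826}}{7} \approx 1069.9 + 16.423 i$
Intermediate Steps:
$F{\left(G,D \right)} = \frac{1}{-1 + G}$ ($F{\left(G,D \right)} = \frac{1}{G - 1} = \frac{1}{-1 + G}$)
$z{\left(S \right)} = 4 \sqrt{-17 + S}$
$\left(1070 + z{\left(\frac{1}{26 - 19} \right)}\right) + F{\left(6 \left(-3\right),29 \right)} = \left(1070 + 4 \sqrt{-17 + \frac{1}{26 - 19}}\right) + \frac{1}{-1 + 6 \left(-3\right)} = \left(1070 + 4 \sqrt{-17 + \frac{1}{7}}\right) + \frac{1}{-1 - 18} = \left(1070 + 4 \sqrt{-17 + \frac{1}{7}}\right) + \frac{1}{-19} = \left(1070 + 4 \sqrt{- \frac{118}{7}}\right) - \frac{1}{19} = \left(1070 + 4 \frac{i \sqrt{826}}{7}\right) - \frac{1}{19} = \left(1070 + \frac{4 i \sqrt{826}}{7}\right) - \frac{1}{19} = \frac{20329}{19} + \frac{4 i \sqrt{826}}{7}$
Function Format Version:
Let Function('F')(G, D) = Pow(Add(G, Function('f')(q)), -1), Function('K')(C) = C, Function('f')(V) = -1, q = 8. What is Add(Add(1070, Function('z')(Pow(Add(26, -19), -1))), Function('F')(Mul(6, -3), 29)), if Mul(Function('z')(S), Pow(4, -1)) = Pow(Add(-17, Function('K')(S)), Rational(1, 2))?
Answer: Add(Rational(20329, 19), Mul(Rational(4, 7), I, Pow(826, Rational(1, 2)))) ≈ Add(1069.9, Mul(16.423, I))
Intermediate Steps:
Function('F')(G, D) = Pow(Add(-1, G), -1) (Function('F')(G, D) = Pow(Add(G, -1), -1) = Pow(Add(-1, G), -1))
Function('z')(S) = Mul(4, Pow(Add(-17, S), Rational(1, 2)))
Add(Add(1070, Function('z')(Pow(Add(26, -19), -1))), Function('F')(Mul(6, -3), 29)) = Add(Add(1070, Mul(4, Pow(Add(-17, Pow(Add(26, -19), -1)), Rational(1, 2)))), Pow(Add(-1, Mul(6, -3)), -1)) = Add(Add(1070, Mul(4, Pow(Add(-17, Pow(7, -1)), Rational(1, 2)))), Pow(Add(-1, -18), -1)) = Add(Add(1070, Mul(4, Pow(Add(-17, Rational(1, 7)), Rational(1, 2)))), Pow(-19, -1)) = Add(Add(1070, Mul(4, Pow(Rational(-118, 7), Rational(1, 2)))), Rational(-1, 19)) = Add(Add(1070, Mul(4, Mul(Rational(1, 7), I, Pow(826, Rational(1, 2))))), Rational(-1, 19)) = Add(Add(1070, Mul(Rational(4, 7), I, Pow(826, Rational(1, 2)))), Rational(-1, 19)) = Add(Rational(20329, 19), Mul(Rational(4, 7), I, Pow(826, Rational(1, 2))))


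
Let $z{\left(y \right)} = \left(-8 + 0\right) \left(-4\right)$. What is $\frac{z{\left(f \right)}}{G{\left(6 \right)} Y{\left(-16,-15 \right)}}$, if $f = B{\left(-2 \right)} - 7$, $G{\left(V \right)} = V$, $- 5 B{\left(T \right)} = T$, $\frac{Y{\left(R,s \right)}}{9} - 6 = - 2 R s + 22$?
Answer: $- \frac{4}{3051} \approx -0.001311$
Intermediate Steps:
$Y{\left(R,s \right)} = 252 - 18 R s$ ($Y{\left(R,s \right)} = 54 + 9 \left(- 2 R s + 22\right) = 54 + 9 \left(22 - 2 R s\right) = 54 - \left(-198 + 18 R s\right) = 252 - 18 R s$)
$B{\left(T \right)} = - \frac{T}{5}$
$f = - \frac{33}{5}$ ($f = \left(- \frac{1}{5}\right) \left(-2\right) - 7 = \frac{2}{5} - 7 = - \frac{33}{5} \approx -6.6$)
$z{\left(y \right)} = 32$ ($z{\left(y \right)} = \left(-8\right) \left(-4\right) = 32$)
$\frac{z{\left(f \right)}}{G{\left(6 \right)} Y{\left(-16,-15 \right)}} = \frac{32}{6 \left(252 - \left(-288\right) \left(-15\right)\right)} = \frac{32}{6 \left(252 - 4320\right)} = \frac{32}{6 \left(-4068\right)} = \frac{32}{-24408} = 32 \left(- \frac{1}{24408}\right) = - \frac{4}{3051}$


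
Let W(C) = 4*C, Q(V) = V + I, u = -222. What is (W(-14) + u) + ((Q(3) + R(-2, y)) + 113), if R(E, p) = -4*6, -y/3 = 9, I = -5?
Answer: -191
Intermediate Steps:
y = -27 (y = -3*9 = -27)
Q(V) = -5 + V (Q(V) = V - 5 = -5 + V)
R(E, p) = -24
(W(-14) + u) + ((Q(3) + R(-2, y)) + 113) = (4*(-14) - 222) + (((-5 + 3) - 24) + 113) = (-56 - 222) + ((-2 - 24) + 113) = -278 + (-26 + 113) = -278 + 87 = -191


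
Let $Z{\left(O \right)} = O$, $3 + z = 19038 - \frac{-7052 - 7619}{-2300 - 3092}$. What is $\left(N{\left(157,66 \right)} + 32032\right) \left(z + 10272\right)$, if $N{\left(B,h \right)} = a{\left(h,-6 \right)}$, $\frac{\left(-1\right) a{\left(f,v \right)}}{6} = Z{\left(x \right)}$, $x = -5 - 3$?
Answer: $\frac{316807389365}{337} \approx 9.4008 \cdot 10^{8}$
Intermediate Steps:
$z = \frac{102622049}{5392}$ ($z = -3 + \left(19038 - \frac{-7052 - 7619}{-2300 - 3092}\right) = -3 + \left(19038 - - \frac{14671}{-5392}\right) = -3 + \left(19038 - \left(-14671\right) \left(- \frac{1}{5392}\right)\right) = -3 + \left(19038 - \frac{14671}{5392}\right) = -3 + \frac{102638225}{5392} = \frac{102622049}{5392} \approx 19032.0$)
$x = -8$
$a{\left(f,v \right)} = 48$ ($a{\left(f,v \right)} = \left(-6\right) \left(-8\right) = 48$)
$N{\left(B,h \right)} = 48$
$\left(N{\left(157,66 \right)} + 32032\right) \left(z + 10272\right) = \left(48 + 32032\right) \left(\frac{102622049}{5392} + 10272\right) = 32080 \cdot \frac{158008673}{5392} = \frac{316807389365}{337}$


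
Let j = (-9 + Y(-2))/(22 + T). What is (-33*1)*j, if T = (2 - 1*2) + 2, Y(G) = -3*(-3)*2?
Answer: -99/8 ≈ -12.375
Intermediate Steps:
Y(G) = 18 (Y(G) = 9*2 = 18)
T = 2 (T = (2 - 2) + 2 = 0 + 2 = 2)
j = 3/8 (j = (-9 + 18)/(22 + 2) = 9/24 = 9*(1/24) = 3/8 ≈ 0.37500)
(-33*1)*j = -33*1*(3/8) = -33*3/8 = -99/8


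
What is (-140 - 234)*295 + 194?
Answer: -110136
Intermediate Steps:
(-140 - 234)*295 + 194 = -374*295 + 194 = -110330 + 194 = -110136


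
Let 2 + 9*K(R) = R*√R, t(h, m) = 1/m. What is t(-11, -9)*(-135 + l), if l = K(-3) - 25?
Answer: 1442/81 + I*√3/27 ≈ 17.802 + 0.06415*I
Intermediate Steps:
K(R) = -2/9 + R^(3/2)/9 (K(R) = -2/9 + (R*√R)/9 = -2/9 + R^(3/2)/9)
l = -227/9 - I*√3/3 (l = (-2/9 + (-3)^(3/2)/9) - 25 = (-2/9 + (-3*I*√3)/9) - 25 = (-2/9 - I*√3/3) - 25 = -227/9 - I*√3/3 ≈ -25.222 - 0.57735*I)
t(-11, -9)*(-135 + l) = (-135 + (-227/9 - I*√3/3))/(-9) = -(-1442/9 - I*√3/3)/9 = 1442/81 + I*√3/27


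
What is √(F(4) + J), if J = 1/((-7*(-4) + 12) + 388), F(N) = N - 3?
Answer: √45903/214 ≈ 1.0012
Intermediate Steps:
F(N) = -3 + N
J = 1/428 (J = 1/((28 + 12) + 388) = 1/(40 + 388) = 1/428 ≈ 0.0023364)
√(F(4) + J) = √((-3 + 4) + 1/428) = √(1 + 1/428) = √(429/428) = √45903/214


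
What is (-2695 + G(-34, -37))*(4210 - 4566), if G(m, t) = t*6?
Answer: 1038452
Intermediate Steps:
G(m, t) = 6*t
(-2695 + G(-34, -37))*(4210 - 4566) = (-2695 + 6*(-37))*(4210 - 4566) = (-2695 - 222)*(-356) = -2917*(-356) = 1038452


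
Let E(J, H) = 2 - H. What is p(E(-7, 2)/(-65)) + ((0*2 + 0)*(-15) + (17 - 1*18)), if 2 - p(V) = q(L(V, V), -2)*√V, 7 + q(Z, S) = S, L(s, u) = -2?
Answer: 1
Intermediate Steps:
q(Z, S) = -7 + S
p(V) = 2 + 9*√V (p(V) = 2 - (-7 - 2)*√V = 2 - (-9)*√V = 2 + 9*√V)
p(E(-7, 2)/(-65)) + ((0*2 + 0)*(-15) + (17 - 1*18)) = (2 + 9*√((2 - 1*2)/(-65))) + ((0*2 + 0)*(-15) + (17 - 1*18)) = (2 + 9*√((2 - 2)*(-1/65))) + ((0 + 0)*(-15) + (17 - 18)) = (2 + 9*√(0*(-1/65))) + (0*(-15) - 1) = (2 + 9*√0) + (0 - 1) = (2 + 9*0) - 1 = (2 + 0) - 1 = 2 - 1 = 1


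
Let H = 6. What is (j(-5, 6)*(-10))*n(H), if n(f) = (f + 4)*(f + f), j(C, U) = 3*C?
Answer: 18000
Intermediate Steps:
n(f) = 2*f*(4 + f) (n(f) = (4 + f)*(2*f) = 2*f*(4 + f))
(j(-5, 6)*(-10))*n(H) = ((3*(-5))*(-10))*(2*6*(4 + 6)) = (-15*(-10))*(2*6*10) = 150*120 = 18000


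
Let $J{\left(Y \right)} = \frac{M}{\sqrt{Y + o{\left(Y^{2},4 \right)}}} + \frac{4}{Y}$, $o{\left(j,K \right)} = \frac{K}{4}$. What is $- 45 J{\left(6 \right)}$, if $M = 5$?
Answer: $-30 - \frac{225 \sqrt{7}}{7} \approx -115.04$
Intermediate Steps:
$o{\left(j,K \right)} = \frac{K}{4}$ ($o{\left(j,K \right)} = K \frac{1}{4} = \frac{K}{4}$)
$J{\left(Y \right)} = \frac{4}{Y} + \frac{5}{\sqrt{1 + Y}}$ ($J{\left(Y \right)} = \frac{5}{\sqrt{Y + \frac{1}{4} \cdot 4}} + \frac{4}{Y} = \frac{5}{\sqrt{Y + 1}} + \frac{4}{Y} = \frac{5}{\sqrt{1 + Y}} + \frac{4}{Y} = \frac{4}{Y} + \frac{5}{\sqrt{1 + Y}}$)
$- 45 J{\left(6 \right)} = - 45 \left(\frac{4}{6} + \frac{5}{\sqrt{1 + 6}}\right) = - 45 \left(4 \cdot \frac{1}{6} + \frac{5}{\sqrt{7}}\right) = - 45 \left(\frac{2}{3} + 5 \frac{\sqrt{7}}{7}\right) = - 45 \left(\frac{2}{3} + \frac{5 \sqrt{7}}{7}\right) = -30 - \frac{225 \sqrt{7}}{7}$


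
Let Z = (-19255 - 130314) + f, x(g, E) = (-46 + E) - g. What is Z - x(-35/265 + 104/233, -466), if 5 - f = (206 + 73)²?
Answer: -2801897776/12349 ≈ -2.2689e+5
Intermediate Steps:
f = -77836 (f = 5 - (206 + 73)² = 5 - 1*279² = 5 - 1*77841 = 5 - 77841 = -77836)
x(g, E) = -46 + E - g
Z = -227405 (Z = (-19255 - 130314) - 77836 = -149569 - 77836 = -227405)
Z - x(-35/265 + 104/233, -466) = -227405 - (-46 - 466 - (-35/265 + 104/233)) = -227405 - (-46 - 466 - (-35*1/265 + 104*(1/233))) = -227405 - (-46 - 466 - (-7/53 + 104/233)) = -227405 - (-46 - 466 - 1*3881/12349) = -227405 - (-46 - 466 - 3881/12349) = -227405 - 1*(-6326569/12349) = -227405 + 6326569/12349 = -2801897776/12349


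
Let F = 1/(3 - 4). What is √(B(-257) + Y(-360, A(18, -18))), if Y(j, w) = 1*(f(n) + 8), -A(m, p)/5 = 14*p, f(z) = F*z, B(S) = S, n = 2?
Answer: I*√251 ≈ 15.843*I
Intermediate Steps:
F = -1 (F = 1/(-1) = -1)
f(z) = -z
A(m, p) = -70*p
Y(j, w) = 6 (Y(j, w) = 1*(-1*2 + 8) = 1*(-2 + 8) = 1*6 = 6)
√(B(-257) + Y(-360, A(18, -18))) = √(-257 + 6) = √(-251) = I*√251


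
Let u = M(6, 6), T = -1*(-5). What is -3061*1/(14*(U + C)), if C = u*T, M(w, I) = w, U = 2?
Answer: -3061/448 ≈ -6.8326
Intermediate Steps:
T = 5
u = 6
C = 30 (C = 6*5 = 30)
-3061*1/(14*(U + C)) = -3061*1/(14*(2 + 30)) = -3061/(14*32) = -3061/448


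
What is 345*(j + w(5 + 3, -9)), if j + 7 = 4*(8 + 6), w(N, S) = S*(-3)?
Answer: 26220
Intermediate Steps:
w(N, S) = -3*S
j = 49 (j = -7 + 4*(8 + 6) = -7 + 4*14 = -7 + 56 = 49)
345*(j + w(5 + 3, -9)) = 345*(49 - 3*(-9)) = 345*(49 + 27) = 345*76 = 26220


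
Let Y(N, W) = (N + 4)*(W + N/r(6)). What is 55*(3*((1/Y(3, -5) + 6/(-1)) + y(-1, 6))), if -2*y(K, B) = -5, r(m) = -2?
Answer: -105765/182 ≈ -581.13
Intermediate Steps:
y(K, B) = 5/2 (y(K, B) = -½*(-5) = 5/2)
Y(N, W) = (4 + N)*(W - N/2) (Y(N, W) = (N + 4)*(W + N/(-2)) = (4 + N)*(W + N*(-½)) = (4 + N)*(W - N/2))
55*(3*((1/Y(3, -5) + 6/(-1)) + y(-1, 6))) = 55*(3*((1/(-2*3 - ½*3² - 5*(4 + 3)) + 6/(-1)) + 5/2)) = 55*(3*((1/(-6 - ½*9 - 5*7) + 6*(-1)) + 5/2)) = 55*(3*((1/(-6 - 9/2 - 35) - 6) + 5/2)) = 55*(3*((1/(-91/2) - 6) + 5/2)) = 55*(3*((1*(-2/91) - 6) + 5/2)) = 55*(3*((-2/91 - 6) + 5/2)) = 55*(3*(-548/91 + 5/2)) = 55*(3*(-641/182)) = 55*(-1923/182) = -105765/182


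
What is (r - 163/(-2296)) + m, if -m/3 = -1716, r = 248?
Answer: 12389379/2296 ≈ 5396.1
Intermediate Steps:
m = 5148 (m = -3*(-1716) = 5148)
(r - 163/(-2296)) + m = (248 - 163/(-2296)) + 5148 = (248 - 163*(-1/2296)) + 5148 = (248 + 163/2296) + 5148 = 569571/2296 + 5148 = 12389379/2296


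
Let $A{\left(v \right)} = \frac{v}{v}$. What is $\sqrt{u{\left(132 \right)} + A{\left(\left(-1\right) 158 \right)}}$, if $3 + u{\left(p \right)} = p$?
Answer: $\sqrt{130} \approx 11.402$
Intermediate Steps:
$u{\left(p \right)} = -3 + p$
$A{\left(v \right)} = 1$
$\sqrt{u{\left(132 \right)} + A{\left(\left(-1\right) 158 \right)}} = \sqrt{\left(-3 + 132\right) + 1} = \sqrt{129 + 1} = \sqrt{130}$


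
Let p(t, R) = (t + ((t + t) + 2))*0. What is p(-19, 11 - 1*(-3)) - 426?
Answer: -426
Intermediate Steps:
p(t, R) = 0 (p(t, R) = (t + (2*t + 2))*0 = (t + (2 + 2*t))*0 = (2 + 3*t)*0 = 0)
p(-19, 11 - 1*(-3)) - 426 = 0 - 426 = -426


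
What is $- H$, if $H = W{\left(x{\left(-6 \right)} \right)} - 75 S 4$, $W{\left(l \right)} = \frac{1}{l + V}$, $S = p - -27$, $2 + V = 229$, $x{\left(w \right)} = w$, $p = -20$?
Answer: $\frac{464099}{221} \approx 2100.0$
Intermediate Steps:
$V = 227$ ($V = -2 + 229 = 227$)
$S = 7$ ($S = -20 - -27 = -20 + 27 = 7$)
$W{\left(l \right)} = \frac{1}{227 + l}$ ($W{\left(l \right)} = \frac{1}{l + 227} = \frac{1}{227 + l}$)
$H = - \frac{464099}{221}$ ($H = \frac{1}{227 - 6} - 75 \cdot 7 \cdot 4 = \frac{1}{221} - 525 \cdot 4 = \frac{1}{221} - 2100 = - \frac{464099}{221} \approx -2100.0$)
$- H = \left(-1\right) \left(- \frac{464099}{221}\right) = \frac{464099}{221}$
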